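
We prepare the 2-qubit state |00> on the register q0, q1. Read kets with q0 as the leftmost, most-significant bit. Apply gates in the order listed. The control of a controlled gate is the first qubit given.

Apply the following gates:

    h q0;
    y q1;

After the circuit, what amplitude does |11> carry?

|11> carries amplitude sqrt(2)*I/2 in the final state.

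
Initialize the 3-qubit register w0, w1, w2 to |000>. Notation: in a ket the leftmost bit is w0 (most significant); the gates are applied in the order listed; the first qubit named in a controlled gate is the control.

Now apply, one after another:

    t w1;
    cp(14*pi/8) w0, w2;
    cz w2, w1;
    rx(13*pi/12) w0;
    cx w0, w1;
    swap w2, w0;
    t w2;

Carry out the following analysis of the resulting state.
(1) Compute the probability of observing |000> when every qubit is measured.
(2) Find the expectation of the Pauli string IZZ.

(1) A full measurement returns |000> with probability -sqrt(6)/8 - sqrt(2)/8 + 1/2.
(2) The expectation value of IZZ is 1.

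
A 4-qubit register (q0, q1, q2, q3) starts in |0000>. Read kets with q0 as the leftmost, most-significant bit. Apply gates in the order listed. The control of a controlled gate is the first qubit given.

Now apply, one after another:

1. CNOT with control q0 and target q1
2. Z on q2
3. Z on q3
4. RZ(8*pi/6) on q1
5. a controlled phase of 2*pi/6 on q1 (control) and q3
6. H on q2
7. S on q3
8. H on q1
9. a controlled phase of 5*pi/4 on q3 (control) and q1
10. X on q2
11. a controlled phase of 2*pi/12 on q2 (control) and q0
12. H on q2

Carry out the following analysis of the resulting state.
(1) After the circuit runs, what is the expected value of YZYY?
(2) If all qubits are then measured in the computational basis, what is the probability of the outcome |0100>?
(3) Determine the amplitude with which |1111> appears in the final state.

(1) The expectation value of YZYY is 0.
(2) The probability of measuring |0100> is 1/2.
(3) |1111> carries amplitude 0 in the final state.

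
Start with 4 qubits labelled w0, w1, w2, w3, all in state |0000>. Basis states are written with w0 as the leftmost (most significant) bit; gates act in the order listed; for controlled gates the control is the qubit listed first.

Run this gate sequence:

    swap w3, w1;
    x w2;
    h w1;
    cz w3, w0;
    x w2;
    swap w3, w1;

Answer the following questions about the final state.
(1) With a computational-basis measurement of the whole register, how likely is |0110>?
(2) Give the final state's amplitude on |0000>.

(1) Outcome |0110> occurs with probability 0.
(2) The final state's coefficient on |0000> equals sqrt(2)/2.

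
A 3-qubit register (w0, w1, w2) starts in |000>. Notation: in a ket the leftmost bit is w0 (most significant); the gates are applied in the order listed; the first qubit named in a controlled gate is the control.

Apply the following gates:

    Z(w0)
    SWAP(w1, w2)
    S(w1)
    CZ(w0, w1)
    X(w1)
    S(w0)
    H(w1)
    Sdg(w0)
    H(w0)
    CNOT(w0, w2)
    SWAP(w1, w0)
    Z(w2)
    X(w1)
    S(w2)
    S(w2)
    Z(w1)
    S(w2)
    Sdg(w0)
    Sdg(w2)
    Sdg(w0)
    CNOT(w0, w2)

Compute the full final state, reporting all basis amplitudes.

The resulting statevector has amplitude 0 on |000>, 1/2 on |001>, -1/2 on |010>, 0 on |011>, 1/2 on |100>, 0 on |101>, 0 on |110>, -1/2 on |111>.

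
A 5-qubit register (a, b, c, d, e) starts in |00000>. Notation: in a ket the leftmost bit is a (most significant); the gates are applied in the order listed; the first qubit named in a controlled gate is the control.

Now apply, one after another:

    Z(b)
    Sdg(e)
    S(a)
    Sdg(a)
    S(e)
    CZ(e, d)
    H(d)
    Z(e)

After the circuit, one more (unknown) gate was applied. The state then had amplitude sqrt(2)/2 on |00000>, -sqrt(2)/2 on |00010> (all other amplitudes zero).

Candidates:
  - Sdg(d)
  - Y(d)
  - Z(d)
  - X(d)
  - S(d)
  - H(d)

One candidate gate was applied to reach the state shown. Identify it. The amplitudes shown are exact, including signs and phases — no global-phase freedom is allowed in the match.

It was Z(d) that produced the state shown. Key observation: gates 2-5 undo each other exactly, leaving only the rest of the circuit to track.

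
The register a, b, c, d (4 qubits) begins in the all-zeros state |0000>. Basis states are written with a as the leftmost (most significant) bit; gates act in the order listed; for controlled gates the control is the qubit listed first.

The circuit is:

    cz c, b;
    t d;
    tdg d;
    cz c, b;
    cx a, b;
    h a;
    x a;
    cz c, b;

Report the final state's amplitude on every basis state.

The resulting statevector has amplitude sqrt(2)/2 on |0000>, sqrt(2)/2 on |1000>, and 0 on every other basis state. Key observation: steps 1-4 multiply out to the identity, so the circuit reduces to the remaining gates.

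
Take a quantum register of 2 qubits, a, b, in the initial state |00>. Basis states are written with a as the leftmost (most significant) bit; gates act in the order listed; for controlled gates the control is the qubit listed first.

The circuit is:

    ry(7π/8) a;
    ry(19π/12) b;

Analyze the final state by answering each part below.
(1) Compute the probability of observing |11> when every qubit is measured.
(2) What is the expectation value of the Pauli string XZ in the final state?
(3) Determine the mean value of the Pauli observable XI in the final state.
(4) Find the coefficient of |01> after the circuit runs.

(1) The probability of measuring |11> is -sqrt(3)*sqrt(1/2 - sqrt(2)/4)*sqrt(sqrt(2)/4 + 1/2)*sin(7*pi/16)**2/2 + sqrt(2)*sin(7*pi/16)**2/8 + sin(7*pi/16)**2/2.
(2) The observable XZ averages to -sqrt(2)*sin(7*pi/16)*cos(7*pi/16)/2 + 2*sqrt(3)*sqrt(1/2 - sqrt(2)/4)*sqrt(sqrt(2)/4 + 1/2)*sin(7*pi/16)*cos(7*pi/16).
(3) The observable XI averages to sqrt(2 - sqrt(2))/2.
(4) |01> carries amplitude -sqrt(1/2 - sqrt(2)/4)*cos(7*pi/16)/2 + sqrt(3)*sqrt(sqrt(2)/4 + 1/2)*cos(7*pi/16)/2 in the final state.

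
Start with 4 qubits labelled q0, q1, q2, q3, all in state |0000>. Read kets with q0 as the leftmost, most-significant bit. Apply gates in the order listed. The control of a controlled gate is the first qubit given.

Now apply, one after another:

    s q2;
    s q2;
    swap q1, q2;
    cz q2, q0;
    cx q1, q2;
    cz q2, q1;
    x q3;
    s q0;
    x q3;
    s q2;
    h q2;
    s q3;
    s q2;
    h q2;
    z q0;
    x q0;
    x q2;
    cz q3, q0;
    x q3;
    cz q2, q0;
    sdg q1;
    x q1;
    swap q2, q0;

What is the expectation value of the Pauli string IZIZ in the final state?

In the final state, IZIZ has expectation 1.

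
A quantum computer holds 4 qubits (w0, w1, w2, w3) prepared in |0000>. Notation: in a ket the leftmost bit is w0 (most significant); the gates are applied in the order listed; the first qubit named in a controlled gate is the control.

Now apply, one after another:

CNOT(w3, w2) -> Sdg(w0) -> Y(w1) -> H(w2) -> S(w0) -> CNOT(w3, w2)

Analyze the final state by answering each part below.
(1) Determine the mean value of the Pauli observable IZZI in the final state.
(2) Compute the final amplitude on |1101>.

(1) The expectation value of IZZI is 0.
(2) The amplitude on |1101> is 0.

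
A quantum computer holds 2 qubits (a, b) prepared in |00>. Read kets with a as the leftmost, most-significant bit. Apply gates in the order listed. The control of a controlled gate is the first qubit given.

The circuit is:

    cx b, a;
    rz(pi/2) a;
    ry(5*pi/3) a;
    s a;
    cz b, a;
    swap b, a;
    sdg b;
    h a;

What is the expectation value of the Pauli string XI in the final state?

The observable XI averages to 1.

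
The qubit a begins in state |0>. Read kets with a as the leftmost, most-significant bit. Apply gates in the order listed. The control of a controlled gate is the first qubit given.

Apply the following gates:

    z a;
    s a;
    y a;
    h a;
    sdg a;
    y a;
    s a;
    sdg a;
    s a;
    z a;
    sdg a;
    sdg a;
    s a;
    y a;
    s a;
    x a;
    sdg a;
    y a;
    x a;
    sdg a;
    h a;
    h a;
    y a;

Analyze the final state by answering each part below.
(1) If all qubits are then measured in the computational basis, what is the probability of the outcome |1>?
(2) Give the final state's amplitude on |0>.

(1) Outcome |1> occurs with probability 1/2.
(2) |0> carries amplitude -sqrt(2)*I/2 in the final state.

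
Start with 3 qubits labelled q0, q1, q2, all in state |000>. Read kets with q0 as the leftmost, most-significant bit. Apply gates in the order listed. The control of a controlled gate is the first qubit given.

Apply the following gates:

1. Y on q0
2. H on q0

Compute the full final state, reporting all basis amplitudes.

The final amplitudes are sqrt(2)*I/2 on |000>, -sqrt(2)*I/2 on |100>, and 0 on every other basis state.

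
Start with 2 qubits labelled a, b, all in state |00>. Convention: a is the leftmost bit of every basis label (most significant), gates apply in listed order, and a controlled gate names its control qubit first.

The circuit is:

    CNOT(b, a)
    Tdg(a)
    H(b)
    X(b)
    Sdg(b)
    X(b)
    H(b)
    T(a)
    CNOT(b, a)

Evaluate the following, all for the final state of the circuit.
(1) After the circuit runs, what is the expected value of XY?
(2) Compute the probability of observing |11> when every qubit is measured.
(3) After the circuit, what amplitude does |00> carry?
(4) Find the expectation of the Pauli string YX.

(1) The expectation value of XY is -1.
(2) Outcome |11> occurs with probability 1/2.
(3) The final state's coefficient on |00> equals 1/2 - I/2.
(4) The expectation value of YX is -1.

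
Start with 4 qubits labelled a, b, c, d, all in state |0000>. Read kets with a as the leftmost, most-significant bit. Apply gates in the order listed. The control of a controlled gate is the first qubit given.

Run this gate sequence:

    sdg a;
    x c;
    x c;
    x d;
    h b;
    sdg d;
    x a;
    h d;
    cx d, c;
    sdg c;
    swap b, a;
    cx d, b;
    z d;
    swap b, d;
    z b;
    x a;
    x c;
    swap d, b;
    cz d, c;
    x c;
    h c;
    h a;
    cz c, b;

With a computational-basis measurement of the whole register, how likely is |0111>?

Outcome |0111> occurs with probability 0.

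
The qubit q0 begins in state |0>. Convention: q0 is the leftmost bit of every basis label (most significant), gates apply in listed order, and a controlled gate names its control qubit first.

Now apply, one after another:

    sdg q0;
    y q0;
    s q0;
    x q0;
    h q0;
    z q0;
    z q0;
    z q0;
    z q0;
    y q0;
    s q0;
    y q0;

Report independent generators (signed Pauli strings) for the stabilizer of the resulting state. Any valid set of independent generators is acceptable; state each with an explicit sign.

One valid set of independent stabilizer generators is -Y (any independent generating set of the same group is equally correct).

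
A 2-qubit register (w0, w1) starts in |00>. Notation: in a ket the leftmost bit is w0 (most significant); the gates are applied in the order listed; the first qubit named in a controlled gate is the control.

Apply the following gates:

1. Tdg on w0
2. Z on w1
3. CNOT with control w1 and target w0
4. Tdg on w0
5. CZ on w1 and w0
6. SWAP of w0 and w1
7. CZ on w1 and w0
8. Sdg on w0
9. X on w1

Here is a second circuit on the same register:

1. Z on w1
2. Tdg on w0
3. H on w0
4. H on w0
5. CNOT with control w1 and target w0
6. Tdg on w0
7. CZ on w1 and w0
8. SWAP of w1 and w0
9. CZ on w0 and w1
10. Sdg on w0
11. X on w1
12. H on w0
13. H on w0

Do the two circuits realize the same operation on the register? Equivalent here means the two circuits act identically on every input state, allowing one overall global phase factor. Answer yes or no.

Yes: on every input state the two circuits agree up to one overall phase factor.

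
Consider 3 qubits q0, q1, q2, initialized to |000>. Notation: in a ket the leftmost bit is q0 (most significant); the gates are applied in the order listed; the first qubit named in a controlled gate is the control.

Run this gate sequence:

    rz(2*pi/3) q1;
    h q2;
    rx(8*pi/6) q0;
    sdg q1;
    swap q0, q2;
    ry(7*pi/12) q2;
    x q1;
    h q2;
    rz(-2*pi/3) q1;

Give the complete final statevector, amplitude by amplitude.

After the circuit, the state carries amplitude 0 on |000>, 0 on |001>, -sqrt(3*sqrt(2) + 6)*exp(5*I*pi/6)/16 - 3*sqrt(2 - sqrt(2))*exp(5*I*pi/6)/16 - sqrt(2 - sqrt(2))*exp(I*pi/3)/16 - sqrt(6 - 3*sqrt(2))*exp(5*I*pi/6)/16 + sqrt(6 - 3*sqrt(2))*exp(I*pi/3)/16 + sqrt(sqrt(2) + 2)*exp(I*pi/3)/16 + 3*sqrt(sqrt(2) + 2)*exp(5*I*pi/6)/16 + sqrt(3*sqrt(2) + 6)*exp(I*pi/3)/16 on |010>, -3*sqrt(sqrt(2) + 2)*exp(5*I*pi/6)/16 - sqrt(sqrt(2) + 2)*exp(I*pi/3)/16 - sqrt(3*sqrt(2) + 6)*exp(5*I*pi/6)/16 - sqrt(6 - 3*sqrt(2))*exp(I*pi/3)/16 - 3*sqrt(2 - sqrt(2))*exp(5*I*pi/6)/16 - sqrt(2 - sqrt(2))*exp(I*pi/3)/16 + sqrt(6 - 3*sqrt(2))*exp(5*I*pi/6)/16 + sqrt(3*sqrt(2) + 6)*exp(I*pi/3)/16 on |011>, 0 on |100>, 0 on |101>, -sqrt(3*sqrt(2) + 6)*exp(5*I*pi/6)/16 - 3*sqrt(2 - sqrt(2))*exp(5*I*pi/6)/16 - sqrt(2 - sqrt(2))*exp(I*pi/3)/16 - sqrt(6 - 3*sqrt(2))*exp(5*I*pi/6)/16 + sqrt(6 - 3*sqrt(2))*exp(I*pi/3)/16 + sqrt(sqrt(2) + 2)*exp(I*pi/3)/16 + 3*sqrt(sqrt(2) + 2)*exp(5*I*pi/6)/16 + sqrt(3*sqrt(2) + 6)*exp(I*pi/3)/16 on |110>, -3*sqrt(sqrt(2) + 2)*exp(5*I*pi/6)/16 - sqrt(sqrt(2) + 2)*exp(I*pi/3)/16 - sqrt(3*sqrt(2) + 6)*exp(5*I*pi/6)/16 - sqrt(6 - 3*sqrt(2))*exp(I*pi/3)/16 - 3*sqrt(2 - sqrt(2))*exp(5*I*pi/6)/16 - sqrt(2 - sqrt(2))*exp(I*pi/3)/16 + sqrt(6 - 3*sqrt(2))*exp(5*I*pi/6)/16 + sqrt(3*sqrt(2) + 6)*exp(I*pi/3)/16 on |111>.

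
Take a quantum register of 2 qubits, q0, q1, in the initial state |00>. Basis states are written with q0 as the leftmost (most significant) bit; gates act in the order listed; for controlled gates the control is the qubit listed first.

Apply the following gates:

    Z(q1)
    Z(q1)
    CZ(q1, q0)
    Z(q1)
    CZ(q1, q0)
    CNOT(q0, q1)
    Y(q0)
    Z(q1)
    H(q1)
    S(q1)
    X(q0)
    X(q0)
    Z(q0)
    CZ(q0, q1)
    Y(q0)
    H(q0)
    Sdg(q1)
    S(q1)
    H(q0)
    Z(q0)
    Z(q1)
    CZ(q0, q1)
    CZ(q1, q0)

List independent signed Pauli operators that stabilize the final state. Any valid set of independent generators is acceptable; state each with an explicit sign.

One valid set of independent stabilizer generators is +IY, +ZI (any independent generating set of the same group is equally correct).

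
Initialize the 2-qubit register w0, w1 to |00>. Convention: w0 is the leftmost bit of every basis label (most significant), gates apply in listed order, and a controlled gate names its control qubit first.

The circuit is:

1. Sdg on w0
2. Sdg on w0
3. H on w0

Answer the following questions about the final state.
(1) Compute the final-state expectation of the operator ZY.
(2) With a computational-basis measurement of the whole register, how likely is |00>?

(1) In the final state, ZY has expectation 0.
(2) Outcome |00> occurs with probability 1/2.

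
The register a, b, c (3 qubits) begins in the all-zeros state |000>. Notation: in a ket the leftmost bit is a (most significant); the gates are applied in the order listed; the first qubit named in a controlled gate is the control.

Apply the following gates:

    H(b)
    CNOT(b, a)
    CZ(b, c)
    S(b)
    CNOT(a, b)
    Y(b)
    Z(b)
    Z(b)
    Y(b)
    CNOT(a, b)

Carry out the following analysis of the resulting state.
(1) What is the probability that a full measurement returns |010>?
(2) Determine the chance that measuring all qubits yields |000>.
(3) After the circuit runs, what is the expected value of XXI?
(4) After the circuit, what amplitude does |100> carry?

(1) A full measurement returns |010> with probability 0. Key observation: gates 5-10 undo each other exactly, leaving only the rest of the circuit to track.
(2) The probability of measuring |000> is 1/2.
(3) The observable XXI averages to 0.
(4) |100> carries amplitude 0 in the final state.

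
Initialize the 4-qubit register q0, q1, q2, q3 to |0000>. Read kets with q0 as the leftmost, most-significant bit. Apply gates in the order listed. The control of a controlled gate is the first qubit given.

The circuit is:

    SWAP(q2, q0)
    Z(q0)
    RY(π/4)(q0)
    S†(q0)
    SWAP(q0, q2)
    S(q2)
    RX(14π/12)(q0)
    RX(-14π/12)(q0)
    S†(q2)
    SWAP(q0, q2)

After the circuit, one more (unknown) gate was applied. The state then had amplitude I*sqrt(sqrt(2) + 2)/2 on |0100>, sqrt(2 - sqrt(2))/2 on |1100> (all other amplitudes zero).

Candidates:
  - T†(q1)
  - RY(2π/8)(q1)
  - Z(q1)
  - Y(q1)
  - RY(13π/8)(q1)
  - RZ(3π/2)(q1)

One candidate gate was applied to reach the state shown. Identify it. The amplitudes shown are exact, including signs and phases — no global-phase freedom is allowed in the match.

The applied gate was Y(q1).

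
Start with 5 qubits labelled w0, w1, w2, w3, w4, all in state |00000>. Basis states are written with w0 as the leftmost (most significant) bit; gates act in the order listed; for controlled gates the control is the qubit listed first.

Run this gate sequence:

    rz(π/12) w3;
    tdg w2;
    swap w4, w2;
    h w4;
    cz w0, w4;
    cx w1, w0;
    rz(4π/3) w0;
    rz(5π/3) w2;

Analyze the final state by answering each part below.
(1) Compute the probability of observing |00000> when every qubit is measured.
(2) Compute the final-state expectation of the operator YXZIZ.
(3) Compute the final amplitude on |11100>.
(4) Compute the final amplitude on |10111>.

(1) Outcome |00000> occurs with probability 1/2.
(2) The expectation value of YXZIZ is 0.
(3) The final state's coefficient on |11100> equals 0.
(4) The final state's coefficient on |10111> equals 0.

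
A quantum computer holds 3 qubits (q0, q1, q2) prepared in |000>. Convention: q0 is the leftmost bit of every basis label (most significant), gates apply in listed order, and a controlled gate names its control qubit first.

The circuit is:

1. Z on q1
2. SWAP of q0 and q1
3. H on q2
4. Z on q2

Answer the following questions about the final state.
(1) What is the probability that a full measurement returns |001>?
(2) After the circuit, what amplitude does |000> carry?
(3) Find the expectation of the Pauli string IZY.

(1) Outcome |001> occurs with probability 1/2.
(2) The final state's coefficient on |000> equals sqrt(2)/2.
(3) In the final state, IZY has expectation 0.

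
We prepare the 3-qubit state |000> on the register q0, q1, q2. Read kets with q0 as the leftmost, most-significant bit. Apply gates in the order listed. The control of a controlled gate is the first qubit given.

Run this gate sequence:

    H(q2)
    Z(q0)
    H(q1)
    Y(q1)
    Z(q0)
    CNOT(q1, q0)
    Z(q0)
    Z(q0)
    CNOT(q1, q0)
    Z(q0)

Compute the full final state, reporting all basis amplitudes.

The resulting statevector has amplitude -I/2 on |000>, -I/2 on |001>, I/2 on |010>, I/2 on |011>, 0 on |100>, 0 on |101>, 0 on |110>, 0 on |111>. Key observation: gates 5-10 undo each other exactly, leaving only the rest of the circuit to track.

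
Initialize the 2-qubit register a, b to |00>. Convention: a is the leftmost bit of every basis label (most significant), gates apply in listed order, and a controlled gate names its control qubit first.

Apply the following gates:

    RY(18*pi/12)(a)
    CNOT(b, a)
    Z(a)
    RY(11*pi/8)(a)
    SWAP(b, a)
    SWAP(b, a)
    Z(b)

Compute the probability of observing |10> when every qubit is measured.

The probability of measuring |10> is 1/2 - sqrt(sqrt(2) + 2)/4. Key observation: the block from step 5 through step 6 cancels to the identity and can be dropped.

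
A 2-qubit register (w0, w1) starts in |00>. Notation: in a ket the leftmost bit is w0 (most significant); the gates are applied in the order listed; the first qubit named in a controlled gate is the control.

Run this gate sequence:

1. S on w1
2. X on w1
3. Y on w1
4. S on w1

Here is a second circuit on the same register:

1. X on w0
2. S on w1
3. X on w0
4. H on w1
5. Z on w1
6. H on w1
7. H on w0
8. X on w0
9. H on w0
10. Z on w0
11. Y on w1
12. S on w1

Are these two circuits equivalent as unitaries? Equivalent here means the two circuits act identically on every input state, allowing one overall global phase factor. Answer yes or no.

Yes, they are equivalent — the unitaries differ by at most a global phase.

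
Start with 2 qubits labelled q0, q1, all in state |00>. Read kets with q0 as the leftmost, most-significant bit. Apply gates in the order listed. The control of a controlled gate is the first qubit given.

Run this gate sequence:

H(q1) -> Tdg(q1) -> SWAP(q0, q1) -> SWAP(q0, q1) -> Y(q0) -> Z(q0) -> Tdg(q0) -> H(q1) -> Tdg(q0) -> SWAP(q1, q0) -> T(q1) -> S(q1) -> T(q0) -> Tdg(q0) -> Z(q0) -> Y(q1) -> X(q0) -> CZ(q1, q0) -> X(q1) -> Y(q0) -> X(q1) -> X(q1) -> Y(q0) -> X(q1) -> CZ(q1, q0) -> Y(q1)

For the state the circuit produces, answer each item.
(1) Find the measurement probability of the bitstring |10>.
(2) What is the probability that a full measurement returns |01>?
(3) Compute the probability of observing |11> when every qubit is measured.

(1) A full measurement returns |10> with probability 0. Key observation: gates 18-25 undo each other exactly, leaving only the rest of the circuit to track.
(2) A full measurement returns |01> with probability 1/2 - sqrt(2)/4.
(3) A full measurement returns |11> with probability sqrt(2)/4 + 1/2.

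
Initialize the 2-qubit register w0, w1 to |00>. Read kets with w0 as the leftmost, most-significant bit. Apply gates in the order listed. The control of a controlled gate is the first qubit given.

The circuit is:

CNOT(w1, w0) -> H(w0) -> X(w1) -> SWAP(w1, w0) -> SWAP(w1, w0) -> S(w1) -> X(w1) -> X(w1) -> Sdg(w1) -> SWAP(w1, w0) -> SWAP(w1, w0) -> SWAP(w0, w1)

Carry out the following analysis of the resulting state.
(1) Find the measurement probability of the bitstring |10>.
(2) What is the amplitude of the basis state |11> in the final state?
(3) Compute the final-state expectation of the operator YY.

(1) Outcome |10> occurs with probability 1/2. Key observation: gates 4-11 undo each other exactly, leaving only the rest of the circuit to track.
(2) The final state's coefficient on |11> equals sqrt(2)/2.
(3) The expectation value of YY is 0.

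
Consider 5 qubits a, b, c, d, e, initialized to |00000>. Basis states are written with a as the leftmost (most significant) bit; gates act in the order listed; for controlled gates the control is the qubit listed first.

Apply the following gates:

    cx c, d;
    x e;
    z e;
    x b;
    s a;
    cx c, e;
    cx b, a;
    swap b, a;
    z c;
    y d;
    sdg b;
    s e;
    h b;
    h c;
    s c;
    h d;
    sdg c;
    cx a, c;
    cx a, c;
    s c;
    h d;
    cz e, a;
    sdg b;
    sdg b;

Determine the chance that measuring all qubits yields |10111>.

A full measurement returns |10111> with probability 1/4. Key observation: gates 16-21 undo each other exactly, leaving only the rest of the circuit to track.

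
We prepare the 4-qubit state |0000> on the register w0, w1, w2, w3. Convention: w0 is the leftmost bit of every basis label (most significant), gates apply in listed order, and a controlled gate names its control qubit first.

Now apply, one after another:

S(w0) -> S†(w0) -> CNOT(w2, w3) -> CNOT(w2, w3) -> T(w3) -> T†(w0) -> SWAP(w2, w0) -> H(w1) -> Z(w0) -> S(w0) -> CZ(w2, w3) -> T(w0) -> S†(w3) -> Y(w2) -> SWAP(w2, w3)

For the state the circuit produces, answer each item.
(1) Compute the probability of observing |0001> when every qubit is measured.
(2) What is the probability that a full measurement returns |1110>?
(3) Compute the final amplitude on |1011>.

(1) The probability of measuring |0001> is 1/2. Key observation: gates 3-4 undo each other exactly, leaving only the rest of the circuit to track.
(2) The probability of measuring |1110> is 0.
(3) The final state's coefficient on |1011> equals 0.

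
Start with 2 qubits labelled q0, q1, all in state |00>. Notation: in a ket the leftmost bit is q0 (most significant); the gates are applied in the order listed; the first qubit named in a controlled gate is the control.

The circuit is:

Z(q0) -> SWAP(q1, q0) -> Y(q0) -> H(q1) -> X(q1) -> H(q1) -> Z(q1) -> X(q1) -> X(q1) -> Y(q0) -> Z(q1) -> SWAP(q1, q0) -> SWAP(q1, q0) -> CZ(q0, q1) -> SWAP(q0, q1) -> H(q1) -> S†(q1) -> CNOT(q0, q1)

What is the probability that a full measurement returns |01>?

A full measurement returns |01> with probability 1/2.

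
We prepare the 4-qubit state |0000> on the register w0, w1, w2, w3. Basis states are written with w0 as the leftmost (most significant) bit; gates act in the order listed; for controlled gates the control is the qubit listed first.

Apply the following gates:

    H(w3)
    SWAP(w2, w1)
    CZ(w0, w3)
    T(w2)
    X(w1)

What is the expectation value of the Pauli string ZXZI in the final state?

The expectation value of ZXZI is 0.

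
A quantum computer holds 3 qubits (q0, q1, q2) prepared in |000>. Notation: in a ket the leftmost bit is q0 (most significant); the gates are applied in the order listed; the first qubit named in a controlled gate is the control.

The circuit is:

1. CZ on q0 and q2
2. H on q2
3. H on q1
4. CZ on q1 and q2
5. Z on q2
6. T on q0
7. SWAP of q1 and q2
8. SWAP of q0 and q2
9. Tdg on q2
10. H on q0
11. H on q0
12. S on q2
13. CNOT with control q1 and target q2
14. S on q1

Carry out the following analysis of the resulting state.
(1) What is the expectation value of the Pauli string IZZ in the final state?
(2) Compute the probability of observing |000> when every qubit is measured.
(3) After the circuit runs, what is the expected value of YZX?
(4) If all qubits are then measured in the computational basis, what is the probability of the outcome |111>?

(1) The expectation value of IZZ is 1.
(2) A full measurement returns |000> with probability 1/4.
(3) In the final state, YZX has expectation 0.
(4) A full measurement returns |111> with probability 1/4.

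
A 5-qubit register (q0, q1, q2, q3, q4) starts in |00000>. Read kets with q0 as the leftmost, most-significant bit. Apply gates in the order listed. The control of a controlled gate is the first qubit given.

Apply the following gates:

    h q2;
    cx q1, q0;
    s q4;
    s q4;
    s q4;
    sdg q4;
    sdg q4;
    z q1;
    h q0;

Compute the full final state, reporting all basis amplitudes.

The resulting statevector has amplitude 1/2 on |00000>, 1/2 on |00100>, 1/2 on |10000>, 1/2 on |10100>, and 0 on every other basis state. Key observation: gates 4-7 undo each other exactly, leaving only the rest of the circuit to track.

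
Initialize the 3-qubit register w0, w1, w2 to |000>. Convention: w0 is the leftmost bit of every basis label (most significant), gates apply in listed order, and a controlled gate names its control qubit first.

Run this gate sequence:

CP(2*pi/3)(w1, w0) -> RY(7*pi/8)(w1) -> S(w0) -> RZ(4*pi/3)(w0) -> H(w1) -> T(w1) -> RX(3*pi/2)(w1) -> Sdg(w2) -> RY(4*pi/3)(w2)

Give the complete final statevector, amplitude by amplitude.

The final amplitudes are exp(-2*I*pi/3)*sin(7*pi/16)/4 - I*exp(-5*I*pi/12)*sin(7*pi/16)/4 + exp(-2*I*pi/3)*cos(7*pi/16)/4 + I*exp(-5*I*pi/12)*cos(7*pi/16)/4 on |000>, -sqrt(3)*I*exp(-5*I*pi/12)*cos(7*pi/16)/4 - sqrt(3)*exp(-2*I*pi/3)*cos(7*pi/16)/4 + sqrt(3)*I*exp(-5*I*pi/12)*sin(7*pi/16)/4 - sqrt(3)*exp(-2*I*pi/3)*sin(7*pi/16)/4 on |001>, I*exp(-2*I*pi/3)*sin(7*pi/16)/4 + exp(-5*I*pi/12)*cos(7*pi/16)/4 + I*exp(-2*I*pi/3)*cos(7*pi/16)/4 - exp(-5*I*pi/12)*sin(7*pi/16)/4 on |010>, sqrt(3)*exp(-5*I*pi/12)*sin(7*pi/16)/4 - sqrt(3)*I*exp(-2*I*pi/3)*cos(7*pi/16)/4 - sqrt(3)*exp(-5*I*pi/12)*cos(7*pi/16)/4 - sqrt(3)*I*exp(-2*I*pi/3)*sin(7*pi/16)/4 on |011>, 0 on |100>, 0 on |101>, 0 on |110>, 0 on |111>.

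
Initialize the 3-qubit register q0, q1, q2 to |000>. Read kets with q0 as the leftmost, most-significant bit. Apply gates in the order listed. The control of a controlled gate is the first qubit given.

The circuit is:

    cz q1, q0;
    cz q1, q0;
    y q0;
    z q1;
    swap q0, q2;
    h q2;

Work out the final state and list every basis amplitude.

After the circuit, the state carries amplitude sqrt(2)*I/2 on |000>, -sqrt(2)*I/2 on |001>, and 0 on every other basis state.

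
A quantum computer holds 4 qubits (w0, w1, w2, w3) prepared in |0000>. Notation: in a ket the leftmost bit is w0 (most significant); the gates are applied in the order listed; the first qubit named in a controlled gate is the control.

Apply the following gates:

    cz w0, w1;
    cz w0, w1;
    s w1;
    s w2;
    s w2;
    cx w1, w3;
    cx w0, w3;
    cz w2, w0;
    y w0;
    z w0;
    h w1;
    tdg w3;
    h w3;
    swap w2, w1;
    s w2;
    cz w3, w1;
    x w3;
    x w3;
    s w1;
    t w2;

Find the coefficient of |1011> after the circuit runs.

|1011> carries amplitude exp(I*pi/4)/2 in the final state. Key observation: the block from step 1 through step 2 cancels to the identity and can be dropped.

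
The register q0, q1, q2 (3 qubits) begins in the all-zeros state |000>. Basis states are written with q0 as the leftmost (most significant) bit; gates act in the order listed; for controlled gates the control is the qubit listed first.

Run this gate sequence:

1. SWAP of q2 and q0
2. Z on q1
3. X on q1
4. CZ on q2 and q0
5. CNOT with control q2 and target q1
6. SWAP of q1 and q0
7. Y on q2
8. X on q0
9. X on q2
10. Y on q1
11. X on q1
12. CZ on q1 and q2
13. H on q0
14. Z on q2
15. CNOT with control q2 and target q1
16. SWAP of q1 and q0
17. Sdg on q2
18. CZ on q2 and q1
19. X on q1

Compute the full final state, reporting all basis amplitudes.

The resulting statevector has amplitude -sqrt(2)/2 on |000>, -sqrt(2)/2 on |010>, and 0 on every other basis state.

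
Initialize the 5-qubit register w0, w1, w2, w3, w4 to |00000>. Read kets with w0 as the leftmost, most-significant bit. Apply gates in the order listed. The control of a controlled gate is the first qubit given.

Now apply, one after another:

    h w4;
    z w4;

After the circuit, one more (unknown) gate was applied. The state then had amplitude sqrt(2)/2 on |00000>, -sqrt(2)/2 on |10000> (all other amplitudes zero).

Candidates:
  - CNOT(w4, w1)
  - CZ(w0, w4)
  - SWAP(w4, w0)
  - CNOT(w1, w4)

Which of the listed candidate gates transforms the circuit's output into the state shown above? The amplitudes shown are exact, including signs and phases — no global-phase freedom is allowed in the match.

It was SWAP(w4, w0) that produced the state shown.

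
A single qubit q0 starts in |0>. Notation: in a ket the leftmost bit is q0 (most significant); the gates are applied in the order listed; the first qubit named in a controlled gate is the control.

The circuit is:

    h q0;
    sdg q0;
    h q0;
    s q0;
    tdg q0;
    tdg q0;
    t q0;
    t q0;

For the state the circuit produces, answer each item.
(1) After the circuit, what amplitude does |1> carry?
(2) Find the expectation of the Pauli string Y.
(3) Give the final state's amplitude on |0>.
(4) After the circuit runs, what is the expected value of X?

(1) The final state's coefficient on |1> equals -1/2 + I/2.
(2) In the final state, Y has expectation 0.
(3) The final state's coefficient on |0> equals 1/2 - I/2.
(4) The expectation value of X is -1.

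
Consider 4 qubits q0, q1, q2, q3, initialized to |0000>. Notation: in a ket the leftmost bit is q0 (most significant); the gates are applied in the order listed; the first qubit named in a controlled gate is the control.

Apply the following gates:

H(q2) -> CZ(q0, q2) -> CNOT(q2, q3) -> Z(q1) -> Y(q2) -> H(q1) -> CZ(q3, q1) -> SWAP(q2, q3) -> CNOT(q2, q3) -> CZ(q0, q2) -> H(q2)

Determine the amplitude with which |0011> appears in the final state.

The amplitude on |0011> is sqrt(2)*I/2.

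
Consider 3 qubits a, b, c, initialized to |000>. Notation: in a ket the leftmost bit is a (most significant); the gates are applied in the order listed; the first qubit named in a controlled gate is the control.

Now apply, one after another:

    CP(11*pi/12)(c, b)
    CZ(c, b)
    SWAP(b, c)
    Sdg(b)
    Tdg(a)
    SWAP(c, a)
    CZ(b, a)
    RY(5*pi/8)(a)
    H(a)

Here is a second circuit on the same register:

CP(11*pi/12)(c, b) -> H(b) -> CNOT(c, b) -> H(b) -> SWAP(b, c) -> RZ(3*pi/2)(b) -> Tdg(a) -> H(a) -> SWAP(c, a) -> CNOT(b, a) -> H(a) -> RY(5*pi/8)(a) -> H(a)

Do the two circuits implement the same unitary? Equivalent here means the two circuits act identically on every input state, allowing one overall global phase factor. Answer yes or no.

No, they are not equivalent — no single phase factor reconciles the two unitaries.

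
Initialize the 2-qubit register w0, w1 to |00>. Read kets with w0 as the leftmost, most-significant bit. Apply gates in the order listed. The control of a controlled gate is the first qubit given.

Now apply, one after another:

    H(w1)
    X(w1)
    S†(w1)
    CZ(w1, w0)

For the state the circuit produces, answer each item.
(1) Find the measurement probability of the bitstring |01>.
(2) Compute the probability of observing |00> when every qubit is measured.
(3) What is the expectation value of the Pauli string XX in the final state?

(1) Outcome |01> occurs with probability 1/2.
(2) The probability of measuring |00> is 1/2.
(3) The observable XX averages to 0.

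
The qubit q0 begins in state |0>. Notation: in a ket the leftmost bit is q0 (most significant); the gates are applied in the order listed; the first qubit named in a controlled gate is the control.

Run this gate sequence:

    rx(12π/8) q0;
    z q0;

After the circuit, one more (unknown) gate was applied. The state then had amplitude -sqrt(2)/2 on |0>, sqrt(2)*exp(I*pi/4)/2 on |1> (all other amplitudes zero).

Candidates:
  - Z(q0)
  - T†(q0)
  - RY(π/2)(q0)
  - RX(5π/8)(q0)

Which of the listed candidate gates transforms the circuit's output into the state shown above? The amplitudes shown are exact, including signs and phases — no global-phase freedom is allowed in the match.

The unique candidate consistent with the amplitudes is T†(q0).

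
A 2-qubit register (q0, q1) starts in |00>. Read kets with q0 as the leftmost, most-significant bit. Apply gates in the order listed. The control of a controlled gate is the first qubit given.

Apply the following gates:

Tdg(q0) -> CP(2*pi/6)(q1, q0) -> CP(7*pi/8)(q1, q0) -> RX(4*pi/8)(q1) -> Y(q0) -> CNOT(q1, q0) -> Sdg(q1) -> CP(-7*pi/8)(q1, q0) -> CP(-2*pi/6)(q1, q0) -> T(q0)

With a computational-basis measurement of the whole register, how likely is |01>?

The probability of measuring |01> is 1/2.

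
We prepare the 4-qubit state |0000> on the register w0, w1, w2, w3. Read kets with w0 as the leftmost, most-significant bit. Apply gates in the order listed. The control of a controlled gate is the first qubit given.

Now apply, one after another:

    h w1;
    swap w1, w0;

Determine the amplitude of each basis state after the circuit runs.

After the circuit, the state carries amplitude sqrt(2)/2 on |0000>, sqrt(2)/2 on |1000>, and 0 on every other basis state.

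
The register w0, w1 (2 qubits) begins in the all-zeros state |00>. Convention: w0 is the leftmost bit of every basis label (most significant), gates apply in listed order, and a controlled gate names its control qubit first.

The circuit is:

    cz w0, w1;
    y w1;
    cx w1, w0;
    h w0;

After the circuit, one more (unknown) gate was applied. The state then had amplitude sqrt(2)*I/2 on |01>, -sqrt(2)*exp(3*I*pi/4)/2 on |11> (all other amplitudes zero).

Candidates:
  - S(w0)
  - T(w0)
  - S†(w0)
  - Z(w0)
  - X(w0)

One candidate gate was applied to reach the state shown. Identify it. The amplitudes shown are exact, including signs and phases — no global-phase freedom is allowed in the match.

The unique candidate consistent with the amplitudes is T(w0).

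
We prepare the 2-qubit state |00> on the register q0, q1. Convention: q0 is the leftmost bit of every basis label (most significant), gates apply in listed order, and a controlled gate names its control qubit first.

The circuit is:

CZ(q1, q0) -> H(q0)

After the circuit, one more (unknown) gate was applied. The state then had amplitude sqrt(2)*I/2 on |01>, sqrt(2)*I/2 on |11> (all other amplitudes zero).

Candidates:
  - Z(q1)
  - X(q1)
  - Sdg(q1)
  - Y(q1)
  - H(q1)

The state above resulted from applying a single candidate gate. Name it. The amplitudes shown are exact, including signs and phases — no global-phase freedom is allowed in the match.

The applied gate was Y(q1).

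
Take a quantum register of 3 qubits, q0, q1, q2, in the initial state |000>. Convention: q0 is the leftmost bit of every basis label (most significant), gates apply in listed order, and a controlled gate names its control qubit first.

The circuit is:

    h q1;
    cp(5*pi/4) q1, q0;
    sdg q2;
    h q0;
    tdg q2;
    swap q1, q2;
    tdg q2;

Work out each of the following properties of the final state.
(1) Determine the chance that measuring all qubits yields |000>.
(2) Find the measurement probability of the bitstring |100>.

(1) A full measurement returns |000> with probability 1/4.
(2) Outcome |100> occurs with probability 1/4.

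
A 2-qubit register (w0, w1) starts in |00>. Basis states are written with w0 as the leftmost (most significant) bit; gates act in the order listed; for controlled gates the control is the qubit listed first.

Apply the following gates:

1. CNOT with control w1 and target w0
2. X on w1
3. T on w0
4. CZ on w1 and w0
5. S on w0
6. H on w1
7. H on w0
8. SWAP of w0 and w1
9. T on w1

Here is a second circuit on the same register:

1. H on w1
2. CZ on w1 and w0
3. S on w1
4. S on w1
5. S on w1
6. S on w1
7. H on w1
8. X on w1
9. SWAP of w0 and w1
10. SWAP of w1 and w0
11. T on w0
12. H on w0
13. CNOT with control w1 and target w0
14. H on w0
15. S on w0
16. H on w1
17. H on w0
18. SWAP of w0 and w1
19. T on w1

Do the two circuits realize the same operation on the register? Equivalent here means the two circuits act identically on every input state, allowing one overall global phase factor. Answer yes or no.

No: there is an input state on which the two circuits produce genuinely different outputs (not merely differing by a phase).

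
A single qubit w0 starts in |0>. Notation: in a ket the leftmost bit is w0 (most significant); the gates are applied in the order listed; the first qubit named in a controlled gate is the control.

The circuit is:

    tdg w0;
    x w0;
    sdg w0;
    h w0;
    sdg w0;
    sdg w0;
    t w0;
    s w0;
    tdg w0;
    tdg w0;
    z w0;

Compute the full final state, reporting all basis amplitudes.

The final amplitudes are -sqrt(2)*I/2 on |0>, sqrt(2)*exp(3*I*pi/4)/2 on |1>.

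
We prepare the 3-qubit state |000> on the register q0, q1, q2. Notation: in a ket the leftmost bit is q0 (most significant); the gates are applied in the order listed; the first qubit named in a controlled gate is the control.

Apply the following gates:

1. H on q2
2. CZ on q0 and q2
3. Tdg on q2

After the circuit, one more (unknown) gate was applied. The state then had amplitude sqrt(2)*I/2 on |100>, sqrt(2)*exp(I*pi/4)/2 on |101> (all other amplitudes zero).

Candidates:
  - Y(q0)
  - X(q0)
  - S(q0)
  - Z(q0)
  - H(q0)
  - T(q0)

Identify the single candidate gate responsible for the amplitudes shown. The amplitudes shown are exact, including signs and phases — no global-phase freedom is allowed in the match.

It was Y(q0) that produced the state shown.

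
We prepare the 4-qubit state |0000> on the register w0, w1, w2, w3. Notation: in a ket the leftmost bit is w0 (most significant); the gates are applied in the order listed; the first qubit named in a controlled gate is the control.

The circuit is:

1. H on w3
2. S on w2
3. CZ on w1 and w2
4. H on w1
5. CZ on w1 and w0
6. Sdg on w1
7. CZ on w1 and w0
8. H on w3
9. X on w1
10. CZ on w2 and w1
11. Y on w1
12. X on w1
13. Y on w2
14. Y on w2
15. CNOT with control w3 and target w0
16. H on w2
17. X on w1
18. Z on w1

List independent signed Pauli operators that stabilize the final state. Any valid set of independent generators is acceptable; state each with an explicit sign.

The final state is stabilized by the group generated by -IYII, +IIXI, +ZIII, +IIIZ; other independent generating sets are equally valid.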